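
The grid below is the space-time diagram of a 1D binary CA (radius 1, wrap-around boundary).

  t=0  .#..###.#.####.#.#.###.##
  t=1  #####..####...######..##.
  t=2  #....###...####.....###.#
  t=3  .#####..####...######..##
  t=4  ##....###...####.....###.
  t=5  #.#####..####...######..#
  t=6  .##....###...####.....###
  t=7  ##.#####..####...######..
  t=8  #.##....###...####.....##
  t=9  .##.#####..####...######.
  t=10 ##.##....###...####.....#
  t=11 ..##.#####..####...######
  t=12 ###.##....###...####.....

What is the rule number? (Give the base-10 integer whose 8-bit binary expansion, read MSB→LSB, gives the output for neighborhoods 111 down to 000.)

63

  ### -> .   bit 7 = 0  t=0,i=5
  ##. -> .   bit 6 = 0  t=0,i=6
  #.# -> #   bit 5 = 1  t=0,i=0
  #.. -> #   bit 4 = 1  t=0,i=2
  .## -> #   bit 3 = 1  t=0,i=4
  .#. -> #   bit 2 = 1  t=0,i=1
  ..# -> #   bit 1 = 1  t=0,i=3
  ... -> #   bit 0 = 1  t=1,i=12
  bits 00111111 = 63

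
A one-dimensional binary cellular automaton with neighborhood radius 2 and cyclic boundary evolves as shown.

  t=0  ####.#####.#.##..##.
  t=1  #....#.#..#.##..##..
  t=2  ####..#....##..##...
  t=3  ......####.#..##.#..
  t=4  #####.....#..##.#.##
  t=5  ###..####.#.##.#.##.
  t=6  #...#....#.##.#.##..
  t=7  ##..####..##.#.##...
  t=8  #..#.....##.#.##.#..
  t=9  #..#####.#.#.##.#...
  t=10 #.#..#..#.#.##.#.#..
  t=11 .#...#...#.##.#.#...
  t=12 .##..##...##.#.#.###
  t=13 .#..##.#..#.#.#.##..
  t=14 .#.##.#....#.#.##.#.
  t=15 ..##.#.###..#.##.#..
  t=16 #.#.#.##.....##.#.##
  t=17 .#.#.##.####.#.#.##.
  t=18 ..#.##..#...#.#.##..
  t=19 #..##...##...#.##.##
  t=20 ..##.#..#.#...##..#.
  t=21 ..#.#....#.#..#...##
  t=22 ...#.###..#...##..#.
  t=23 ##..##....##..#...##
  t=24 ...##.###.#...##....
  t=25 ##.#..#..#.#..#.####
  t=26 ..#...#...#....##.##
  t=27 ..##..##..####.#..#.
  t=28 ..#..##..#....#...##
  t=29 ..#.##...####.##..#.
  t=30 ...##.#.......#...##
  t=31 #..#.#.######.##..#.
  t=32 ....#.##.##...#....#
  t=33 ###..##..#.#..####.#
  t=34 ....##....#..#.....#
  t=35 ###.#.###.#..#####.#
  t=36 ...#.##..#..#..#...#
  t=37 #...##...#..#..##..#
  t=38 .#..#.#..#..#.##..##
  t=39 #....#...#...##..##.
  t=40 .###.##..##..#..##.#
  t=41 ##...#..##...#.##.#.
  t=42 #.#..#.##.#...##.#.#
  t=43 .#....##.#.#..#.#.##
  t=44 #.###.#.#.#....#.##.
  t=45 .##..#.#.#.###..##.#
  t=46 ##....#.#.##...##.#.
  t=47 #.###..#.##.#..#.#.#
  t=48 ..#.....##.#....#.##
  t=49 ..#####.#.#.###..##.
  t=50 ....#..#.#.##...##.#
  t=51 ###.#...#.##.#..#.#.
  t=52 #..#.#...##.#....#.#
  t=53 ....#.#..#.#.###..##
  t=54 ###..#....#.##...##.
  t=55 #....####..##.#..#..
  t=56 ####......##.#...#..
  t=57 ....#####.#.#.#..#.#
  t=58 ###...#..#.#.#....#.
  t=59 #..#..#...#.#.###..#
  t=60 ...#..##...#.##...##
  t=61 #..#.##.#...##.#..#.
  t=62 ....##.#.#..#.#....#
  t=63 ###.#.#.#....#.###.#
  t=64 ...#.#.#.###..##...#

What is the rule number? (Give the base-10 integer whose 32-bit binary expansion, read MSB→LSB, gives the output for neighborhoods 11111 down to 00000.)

2244545875

  ##### -> #   bit 31 = 1  t=0,i=7
  ####. -> .   bit 30 = 0  t=0,i=2
  ###.# -> .   bit 29 = 0  t=0,i=3
  ###.. -> .   bit 28 = 0  t=2,i=3
  ##.## -> .   bit 27 = 0  t=0,i=4
  ##.#. -> #   bit 26 = 1  t=0,i=10
  ##..# -> .   bit 25 = 0  t=0,i=15
  ##... -> #   bit 24 = 1  t=2,i=17
  #.### -> #   bit 23 = 1  t=0,i=0
  #.##. -> #   bit 22 = 1  t=0,i=13
  #.#.# -> .   bit 21 = 0  t=0,i=11
  #.#.. -> .   bit 20 = 0  t=1,i=7
  #..## -> #   bit 19 = 1  t=0,i=16
  #..#. -> .   bit 18 = 0  t=1,i=9
  #...# -> .   bit 17 = 0  t=2,i=18
  #.... -> #   bit 16 = 1  t=1,i=2
  .#### -> .   bit 15 = 0  t=0,i=1
  .###. -> .   bit 14 = 0  t=5,i=1
  .##.# -> .   bit 13 = 0  t=0,i=18
  .##.. -> .   bit 12 = 0  t=0,i=14
  .#.## -> #   bit 11 = 1  t=0,i=12
  .#.#. -> #   bit 10 = 1  t=1,i=6
  .#..# -> .   bit 9 = 0  t=1,i=8
  .#... -> #   bit 8 = 1  t=1,i=1
  ..### -> .   bit 7 = 0  t=2,i=0
  ..##. -> #   bit 6 = 1  t=0,i=17
  ..#.# -> .   bit 5 = 0  t=1,i=5
  ..#.. -> #   bit 4 = 1  t=1,i=0
  ...## -> .   bit 3 = 0  t=2,i=10
  ...#. -> .   bit 2 = 0  t=1,i=4
  ....# -> #   bit 1 = 1  t=1,i=3
  ..... -> #   bit 0 = 1  t=3,i=0
  bits 10000101110010010000110101010011 = 2244545875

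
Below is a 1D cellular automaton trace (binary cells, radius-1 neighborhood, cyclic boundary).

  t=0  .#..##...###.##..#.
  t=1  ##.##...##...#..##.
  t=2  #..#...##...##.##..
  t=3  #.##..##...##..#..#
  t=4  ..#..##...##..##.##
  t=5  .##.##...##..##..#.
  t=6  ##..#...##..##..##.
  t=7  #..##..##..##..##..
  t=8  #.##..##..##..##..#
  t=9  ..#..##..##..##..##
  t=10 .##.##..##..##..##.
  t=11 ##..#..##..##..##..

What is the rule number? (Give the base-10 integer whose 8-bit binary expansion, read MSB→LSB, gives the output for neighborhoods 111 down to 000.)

14

  nb ###: next=.  (t=0,i=10, bit7=0)
  nb ##.: next=.  (t=0,i=5, bit6=0)
  nb #.#: next=.  (t=0,i=12, bit5=0)
  nb #..: next=.  (t=0,i=2, bit4=0)
  nb .##: next=#  (t=0,i=4, bit3=1)
  nb .#.: next=#  (t=0,i=1, bit2=1)
  nb ..#: next=#  (t=0,i=0, bit1=1)
  nb ...: next=.  (t=0,i=7, bit0=0)
  bits 00001110 = 14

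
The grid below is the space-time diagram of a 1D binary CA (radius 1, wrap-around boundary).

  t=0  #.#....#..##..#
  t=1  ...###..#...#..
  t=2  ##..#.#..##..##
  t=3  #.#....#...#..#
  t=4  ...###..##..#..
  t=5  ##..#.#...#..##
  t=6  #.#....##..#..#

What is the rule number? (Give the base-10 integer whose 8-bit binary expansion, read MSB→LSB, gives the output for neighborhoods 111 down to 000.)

145

  ###|#  b7=1 t=1,i=4
  ##.|.  b6=0 t=0,i=0
  #.#|.  b5=0 t=0,i=1
  #..|#  b4=1 t=0,i=3
  .##|.  b3=0 t=0,i=10
  .#.|.  b2=0 t=0,i=2
  ..#|.  b1=0 t=0,i=6
  ...|#  b0=1 t=0,i=4
  bits 10010001 = 145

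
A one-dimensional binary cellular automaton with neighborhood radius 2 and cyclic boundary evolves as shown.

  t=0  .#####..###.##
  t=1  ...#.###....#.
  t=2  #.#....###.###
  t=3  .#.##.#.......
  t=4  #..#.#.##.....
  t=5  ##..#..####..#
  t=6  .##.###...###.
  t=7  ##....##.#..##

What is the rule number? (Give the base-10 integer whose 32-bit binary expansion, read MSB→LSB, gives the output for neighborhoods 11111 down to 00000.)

2538149724

  [31] ##### => #  t=0,i=3
  [30] ####. => .  t=0,i=4
  [29] ###.# => .  t=0,i=10
  [28] ###.. => #  t=0,i=5
  [27] ##.## => .  t=0,i=0
  [26] ##.#. => #  t=2,i=1
  [25] ##..# => #  t=0,i=6
  [24] ##... => #  t=1,i=8
  [23] #.### => .  t=0,i=1
  [22] #.##. => #  t=0,i=12
  [21] #.#.# => .  t=4,i=5
  [20] #.#.. => .  t=2,i=2
  [19] #..## => #  t=0,i=7
  [18] #..#. => .  t=4,i=2
  [17] #...# => .  t=6,i=8
  [16] #.... => #  t=1,i=0
  [15] .#### => .  t=0,i=2
  [14] .###. => .  t=0,i=9
  [13] .##.# => .  t=0,i=13
  [12] .##.. => #  t=4,i=8
  [11] .#.## => .  t=1,i=4
  [10] .#.#. => #  t=4,i=4
  [9] .#..# => #  t=4,i=1
  [8] .#... => #  t=1,i=13
  [7] ..### => .  t=0,i=8
  [6] ..##. => #  t=6,i=1
  [5] ..#.# => .  t=1,i=3
  [4] ..#.. => #  t=1,i=12
  [3] ...## => #  t=2,i=6
  [2] ...#. => #  t=1,i=2
  [1] ....# => .  t=1,i=1
  [0] ..... => .  t=3,i=9
  bits 10010111010010010001011101011100 = 2538149724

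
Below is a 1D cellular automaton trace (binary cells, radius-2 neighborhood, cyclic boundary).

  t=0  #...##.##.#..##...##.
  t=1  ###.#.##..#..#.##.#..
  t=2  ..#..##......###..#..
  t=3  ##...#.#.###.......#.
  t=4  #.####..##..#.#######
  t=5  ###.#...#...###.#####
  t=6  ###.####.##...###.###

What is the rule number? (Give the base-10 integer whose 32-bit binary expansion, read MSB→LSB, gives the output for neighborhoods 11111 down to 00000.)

3922856295

  nb #####: next=#  (t=4,i=16, bit31=1)
  nb ####.: next=#  (t=4,i=4, bit30=1)
  nb ###.#: next=#  (t=1,i=2, bit29=1)
  nb ###..: next=.  (t=2,i=15, bit28=0)
  nb ##.##: next=#  (t=0,i=6, bit27=1)
  nb ##.#.: next=.  (t=0,i=9, bit26=0)
  nb ##..#: next=.  (t=1,i=8, bit25=0)
  nb ##...: next=#  (t=0,i=15, bit24=1)
  nb #.###: next=#  (t=3,i=9, bit23=1)
  nb #.##.: next=#  (t=0,i=7, bit22=1)
  nb #.#.#: next=.  (t=1,i=4, bit21=0)
  nb #.#..: next=#  (t=0,i=0, bit20=1)
  nb #..##: next=.  (t=0,i=12, bit19=0)
  nb #..#.: next=.  (t=1,i=9, bit18=0)
  nb #...#: next=#  (t=0,i=2, bit17=1)
  nb #....: next=.  (t=2,i=8, bit16=0)
  nb .####: next=.  (t=4,i=3, bit15=0)
  nb .###.: next=.  (t=1,i=1, bit14=0)
  nb .##.#: next=.  (t=0,i=5, bit13=0)
  nb .##..: next=.  (t=0,i=14, bit12=0)
  nb .#.##: next=#  (t=1,i=5, bit11=1)
  nb .#.#.: next=.  (t=3,i=6, bit10=0)
  nb .#..#: next=.  (t=0,i=11, bit9=0)
  nb .#...: next=#  (t=0,i=1, bit8=1)
  nb ..###: next=.  (t=1,i=0, bit7=0)
  nb ..##.: next=#  (t=0,i=4, bit6=1)
  nb ..#.#: next=#  (t=1,i=13, bit5=1)
  nb ..#..: next=.  (t=1,i=10, bit4=0)
  nb ...##: next=.  (t=0,i=3, bit3=0)
  nb ...#.: next=#  (t=2,i=1, bit2=1)
  nb ....#: next=#  (t=2,i=0, bit1=1)
  nb .....: next=#  (t=2,i=9, bit0=1)
  bits 11101001110100100000100101100111 = 3922856295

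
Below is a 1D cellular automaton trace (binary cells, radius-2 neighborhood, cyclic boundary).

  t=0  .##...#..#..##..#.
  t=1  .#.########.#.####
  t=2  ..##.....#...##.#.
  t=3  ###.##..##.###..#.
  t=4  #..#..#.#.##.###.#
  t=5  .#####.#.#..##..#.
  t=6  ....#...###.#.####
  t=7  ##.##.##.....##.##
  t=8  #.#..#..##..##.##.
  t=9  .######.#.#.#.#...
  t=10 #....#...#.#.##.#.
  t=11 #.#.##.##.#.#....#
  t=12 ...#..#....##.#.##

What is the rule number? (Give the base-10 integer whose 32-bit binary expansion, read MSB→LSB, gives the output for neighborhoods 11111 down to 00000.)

  ##### -> .   bit 31 = 0  t=1,i=5
  ####. -> #   bit 30 = 1  t=1,i=9
  ###.# -> .   bit 29 = 0  t=1,i=10
  ###.. -> #   bit 28 = 1  t=3,i=13
  ##.## -> #   bit 27 = 1  t=3,i=3
  ##.#. -> .   bit 26 = 0  t=1,i=0
  ##..# -> #   bit 25 = 1  t=0,i=14
  ##... -> #   bit 24 = 1  t=0,i=3
  #.### -> #   bit 23 = 1  t=1,i=3
  #.##. -> .   bit 22 = 0  t=3,i=4
  #.#.# -> .   bit 21 = 0  t=1,i=1
  #.#.. -> #   bit 20 = 1  t=2,i=16
  #..## -> .   bit 19 = 0  t=0,i=0
  #..#. -> #   bit 18 = 1  t=0,i=8
  #...# -> #   bit 17 = 1  t=0,i=4
  #.... -> #   bit 16 = 1  t=2,i=5
  .#### -> .   bit 15 = 0  t=1,i=4
  .###. -> .   bit 14 = 0  t=3,i=1
  .##.# -> .   bit 13 = 0  t=2,i=14
  .##.. -> .   bit 12 = 0  t=0,i=2
  .#.## -> #   bit 11 = 1  t=1,i=2
  .#.#. -> #   bit 10 = 1  t=4,i=7
  .#..# -> #   bit 9 = 1  t=0,i=7
  .#... -> .   bit 8 = 0  t=2,i=10
  ..### -> .   bit 7 = 0  t=5,i=1
  ..##. -> #   bit 6 = 1  t=0,i=1
  ..#.# -> .   bit 5 = 0  t=3,i=16
  ..#.. -> #   bit 4 = 1  t=0,i=6
  ...## -> #   bit 3 = 1  t=2,i=1
  ...#. -> #   bit 2 = 1  t=0,i=5
  ....# -> .   bit 1 = 0  t=2,i=7
  ..... -> .   bit 0 = 0  t=2,i=6
  bits 01011011100101110000111001011100 = 1536626268

1536626268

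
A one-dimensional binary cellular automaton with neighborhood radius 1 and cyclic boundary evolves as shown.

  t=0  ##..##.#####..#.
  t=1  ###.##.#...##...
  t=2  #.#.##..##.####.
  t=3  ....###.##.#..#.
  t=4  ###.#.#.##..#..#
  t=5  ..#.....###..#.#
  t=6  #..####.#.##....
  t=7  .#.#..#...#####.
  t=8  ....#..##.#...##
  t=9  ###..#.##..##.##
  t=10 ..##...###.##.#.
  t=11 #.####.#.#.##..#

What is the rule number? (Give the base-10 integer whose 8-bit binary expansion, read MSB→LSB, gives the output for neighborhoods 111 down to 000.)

  ### -> .   bit 7 = 0  t=0,i=8
  ##. -> #   bit 6 = 1  t=0,i=1
  #.# -> .   bit 5 = 0  t=0,i=6
  #.. -> #   bit 4 = 1  t=0,i=2
  .## -> #   bit 3 = 1  t=0,i=0
  .#. -> .   bit 2 = 0  t=0,i=14
  ..# -> .   bit 1 = 0  t=0,i=3
  ... -> #   bit 0 = 1  t=1,i=9
  bits 01011001 = 89

89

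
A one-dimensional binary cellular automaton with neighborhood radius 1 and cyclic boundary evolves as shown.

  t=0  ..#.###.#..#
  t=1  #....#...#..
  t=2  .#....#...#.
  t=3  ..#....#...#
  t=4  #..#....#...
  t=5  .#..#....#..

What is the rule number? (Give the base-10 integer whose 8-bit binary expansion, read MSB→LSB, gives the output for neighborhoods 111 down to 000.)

144

  ### -> #   bit 7 = 1  t=0,i=5
  ##. -> .   bit 6 = 0  t=0,i=6
  #.# -> .   bit 5 = 0  t=0,i=3
  #.. -> #   bit 4 = 1  t=0,i=0
  .## -> .   bit 3 = 0  t=0,i=4
  .#. -> .   bit 2 = 0  t=0,i=2
  ..# -> .   bit 1 = 0  t=0,i=1
  ... -> .   bit 0 = 0  t=1,i=2
  bits 10010000 = 144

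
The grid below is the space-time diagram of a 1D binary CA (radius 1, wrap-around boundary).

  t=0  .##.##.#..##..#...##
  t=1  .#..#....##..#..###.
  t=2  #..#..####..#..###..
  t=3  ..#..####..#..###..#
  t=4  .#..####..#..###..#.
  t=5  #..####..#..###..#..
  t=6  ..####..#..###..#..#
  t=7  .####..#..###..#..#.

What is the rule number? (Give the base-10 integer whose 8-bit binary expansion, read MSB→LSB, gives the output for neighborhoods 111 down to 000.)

  [7] ### => #  t=1,i=17
  [6] ##. => .  t=0,i=2
  [5] #.# => .  t=0,i=0
  [4] #.. => .  t=0,i=8
  [3] .## => #  t=0,i=1
  [2] .#. => .  t=0,i=7
  [1] ..# => #  t=0,i=9
  [0] ... => #  t=0,i=16
  bits 10001011 = 139

139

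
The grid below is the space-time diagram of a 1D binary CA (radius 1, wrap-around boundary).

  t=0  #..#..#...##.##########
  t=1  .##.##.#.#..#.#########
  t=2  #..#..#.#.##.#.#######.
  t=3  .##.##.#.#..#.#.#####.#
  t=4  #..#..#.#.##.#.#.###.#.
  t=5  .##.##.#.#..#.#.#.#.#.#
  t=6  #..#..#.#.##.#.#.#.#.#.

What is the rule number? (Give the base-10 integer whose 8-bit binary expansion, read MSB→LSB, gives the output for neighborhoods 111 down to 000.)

  nb ###: next=#  (t=0,i=14, bit7=1)
  nb ##.: next=.  (t=0,i=0, bit6=0)
  nb #.#: next=#  (t=0,i=12, bit5=1)
  nb #..: next=#  (t=0,i=1, bit4=1)
  nb .##: next=.  (t=0,i=10, bit3=0)
  nb .#.: next=.  (t=0,i=3, bit2=0)
  nb ..#: next=#  (t=0,i=2, bit1=1)
  nb ...: next=.  (t=0,i=8, bit0=0)
  bits 10110010 = 178

178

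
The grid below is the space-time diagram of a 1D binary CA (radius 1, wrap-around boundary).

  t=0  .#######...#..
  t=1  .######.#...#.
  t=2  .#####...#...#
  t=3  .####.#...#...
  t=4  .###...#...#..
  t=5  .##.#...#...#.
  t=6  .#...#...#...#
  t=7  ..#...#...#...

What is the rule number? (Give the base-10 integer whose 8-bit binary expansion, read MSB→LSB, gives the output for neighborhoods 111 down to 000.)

152

  ###|#  b7=1 t=0,i=2
  ##.|.  b6=0 t=0,i=7
  #.#|.  b5=0 t=1,i=7
  #..|#  b4=1 t=0,i=8
  .##|#  b3=1 t=0,i=1
  .#.|.  b2=0 t=0,i=11
  ..#|.  b1=0 t=0,i=0
  ...|.  b0=0 t=0,i=9
  bits 10011000 = 152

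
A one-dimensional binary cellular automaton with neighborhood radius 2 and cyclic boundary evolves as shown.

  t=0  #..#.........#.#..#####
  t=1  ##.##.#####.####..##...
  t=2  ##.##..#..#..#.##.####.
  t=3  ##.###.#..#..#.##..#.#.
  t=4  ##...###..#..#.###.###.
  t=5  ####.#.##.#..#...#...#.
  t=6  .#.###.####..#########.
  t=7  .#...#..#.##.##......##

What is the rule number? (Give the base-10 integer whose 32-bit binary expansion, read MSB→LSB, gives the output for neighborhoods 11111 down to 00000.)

  #####|.  b31=0 t=0,i=20
  ####.|.  b30=0 t=0,i=22
  ###.#|#  b29=1 t=1,i=10
  ###..|#  b28=1 t=0,i=0
  ##.##|.  b27=0 t=1,i=2
  ##.#.|#  b26=1 t=3,i=6
  ##..#|#  b25=1 t=0,i=1
  ##...|#  b24=1 t=1,i=20
  #.###|.  b23=0 t=1,i=6
  #.##.|#  b22=1 t=1,i=3
  #.#.#|#  b21=1 t=3,i=21
  #.#..|#  b20=1 t=0,i=15
  #..##|.  b19=0 t=0,i=17
  #..#.|.  b18=0 t=0,i=2
  #...#|#  b17=1 t=1,i=21
  #....|.  b16=0 t=0,i=5
  .####|#  b15=1 t=0,i=19
  .###.|.  b14=0 t=3,i=4
  .##.#|#  b13=1 t=1,i=1
  .##..|#  b12=1 t=1,i=19
  .#.##|.  b11=0 t=2,i=14
  .#.#.|#  b10=1 t=0,i=14
  .#..#|.  b9=0 t=0,i=16
  .#...|#  b8=1 t=0,i=4
  ..###|#  b7=1 t=0,i=18
  ..##.|#  b6=1 t=1,i=0
  ..#.#|#  b5=1 t=0,i=13
  ..#..|#  b4=1 t=0,i=3
  ...##|.  b3=0 t=1,i=22
  ...#.|#  b2=1 t=0,i=12
  ....#|.  b1=0 t=0,i=11
  .....|#  b0=1 t=0,i=6
  bits 00110111011100101011010111110101 = 930264565

930264565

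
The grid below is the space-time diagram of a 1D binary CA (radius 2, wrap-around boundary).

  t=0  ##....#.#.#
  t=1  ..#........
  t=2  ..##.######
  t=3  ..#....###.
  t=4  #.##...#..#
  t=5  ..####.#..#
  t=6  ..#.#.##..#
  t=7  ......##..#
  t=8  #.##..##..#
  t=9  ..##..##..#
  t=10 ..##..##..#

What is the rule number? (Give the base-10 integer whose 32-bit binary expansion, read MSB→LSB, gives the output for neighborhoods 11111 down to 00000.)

  #####|#  b31=1 t=2,i=7
  ####.|#  b30=1 t=2,i=9
  ###.#|.  b29=0 t=5,i=5
  ###..|.  b28=0 t=0,i=1
  ##.##|.  b27=0 t=2,i=4
  ##.#.|#  b26=1 t=5,i=6
  ##..#|.  b25=0 t=2,i=0
  ##...|#  b24=1 t=0,i=2
  #.###|.  b23=0 t=0,i=10
  #.##.|#  b22=1 t=4,i=2
  #.#.#|.  b21=0 t=0,i=8
  #.#..|#  b20=1 t=5,i=7
  #..##|.  b19=0 t=2,i=1
  #..#.|.  b18=0 t=5,i=9
  #...#|#  b17=1 t=3,i=0
  #....|.  b16=0 t=0,i=3
  .####|.  b15=0 t=2,i=6
  .###.|.  b14=0 t=0,i=0
  .##.#|.  b13=0 t=2,i=3
  .##..|#  b12=1 t=4,i=3
  .#.##|.  b11=0 t=0,i=9
  .#.#.|.  b10=0 t=0,i=7
  .#..#|.  b9=0 t=4,i=8
  .#...|#  b8=1 t=1,i=3
  ..###|#  b7=1 t=3,i=7
  ..##.|#  b6=1 t=2,i=2
  ..#.#|.  b5=0 t=0,i=6
  ..#..|#  b4=1 t=1,i=2
  ...##|.  b3=0 t=3,i=6
  ...#.|.  b2=0 t=0,i=5
  ....#|.  b1=0 t=0,i=4
  .....|#  b0=1 t=1,i=5
  bits 11000101010100100001000111010001 = 3310490065

3310490065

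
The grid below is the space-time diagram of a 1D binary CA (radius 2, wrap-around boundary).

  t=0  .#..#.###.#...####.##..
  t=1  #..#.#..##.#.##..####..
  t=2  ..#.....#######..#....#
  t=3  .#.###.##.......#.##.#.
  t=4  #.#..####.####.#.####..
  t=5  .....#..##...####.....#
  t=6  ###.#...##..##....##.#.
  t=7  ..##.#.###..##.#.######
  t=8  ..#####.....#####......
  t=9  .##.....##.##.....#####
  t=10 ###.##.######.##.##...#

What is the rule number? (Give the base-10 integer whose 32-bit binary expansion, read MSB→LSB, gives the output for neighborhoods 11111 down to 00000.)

  ##### -> .   bit 31 = 0  t=2,i=10
  ####. -> .   bit 30 = 0  t=0,i=16
  ###.# -> #   bit 29 = 1  t=0,i=8
  ###.. -> .   bit 28 = 0  t=1,i=20
  ##.## -> #   bit 27 = 1  t=0,i=18
  ##.#. -> #   bit 26 = 1  t=0,i=9
  ##..# -> .   bit 25 = 0  t=1,i=15
  ##... -> .   bit 24 = 0  t=0,i=21
  #.### -> .   bit 23 = 0  t=0,i=6
  #.##. -> #   bit 22 = 1  t=0,i=19
  #.#.# -> #   bit 21 = 1  t=1,i=11
  #.#.. -> .   bit 20 = 0  t=0,i=10
  #..## -> .   bit 19 = 0  t=1,i=7
  #..#. -> #   bit 18 = 1  t=0,i=3
  #...# -> .   bit 17 = 0  t=0,i=12
  #.... -> #   bit 16 = 1  t=2,i=4
  .#### -> .   bit 15 = 0  t=0,i=15
  .###. -> .   bit 14 = 0  t=0,i=7
  .##.# -> #   bit 13 = 1  t=1,i=9
  .##.. -> #   bit 12 = 1  t=0,i=20
  .#.## -> #   bit 11 = 1  t=0,i=5
  .#.#. -> .   bit 10 = 0  t=1,i=4
  .#..# -> .   bit 9 = 0  t=0,i=2
  .#... -> #   bit 8 = 1  t=0,i=11
  ..### -> #   bit 7 = 1  t=0,i=14
  ..##. -> #   bit 6 = 1  t=1,i=8
  ..#.# -> .   bit 5 = 0  t=0,i=4
  ..#.. -> .   bit 4 = 0  t=0,i=1
  ...## -> #   bit 3 = 1  t=0,i=13
  ...#. -> #   bit 2 = 1  t=0,i=0
  ....# -> .   bit 1 = 0  t=2,i=6
  ..... -> #   bit 0 = 1  t=2,i=5
  bits 00101100011001010011100111001101 = 744831437

744831437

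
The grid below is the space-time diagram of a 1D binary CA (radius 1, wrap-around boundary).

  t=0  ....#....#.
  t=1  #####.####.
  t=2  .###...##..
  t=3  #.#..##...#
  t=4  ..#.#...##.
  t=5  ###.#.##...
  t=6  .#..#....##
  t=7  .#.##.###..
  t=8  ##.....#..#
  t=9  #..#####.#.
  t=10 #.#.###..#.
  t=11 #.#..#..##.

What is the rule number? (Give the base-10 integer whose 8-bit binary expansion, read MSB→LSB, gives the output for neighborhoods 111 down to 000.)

  ###|#  b7=1 t=1,i=1
  ##.|.  b6=0 t=1,i=4
  #.#|.  b5=0 t=1,i=5
  #..|.  b4=0 t=0,i=5
  .##|.  b3=0 t=1,i=0
  .#.|#  b2=1 t=0,i=4
  ..#|#  b1=1 t=0,i=3
  ...|#  b0=1 t=0,i=0
  bits 10000111 = 135

135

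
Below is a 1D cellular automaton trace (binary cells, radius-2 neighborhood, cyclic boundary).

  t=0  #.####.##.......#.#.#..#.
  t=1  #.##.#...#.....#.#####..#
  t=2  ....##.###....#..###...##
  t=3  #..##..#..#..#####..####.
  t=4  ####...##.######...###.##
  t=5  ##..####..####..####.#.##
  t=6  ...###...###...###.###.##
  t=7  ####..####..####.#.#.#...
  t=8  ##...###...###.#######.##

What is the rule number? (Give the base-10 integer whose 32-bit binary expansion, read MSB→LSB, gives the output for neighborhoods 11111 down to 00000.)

2780464860

  ##### -> #   bit 31 = 1  t=1,i=19
  ####. -> .   bit 30 = 0  t=0,i=4
  ###.# -> #   bit 29 = 1  t=0,i=5
  ###.. -> .   bit 28 = 0  t=1,i=21
  ##.## -> .   bit 27 = 0  t=0,i=6
  ##.#. -> #   bit 26 = 1  t=1,i=4
  ##..# -> .   bit 25 = 0  t=1,i=22
  ##... -> #   bit 24 = 1  t=0,i=9
  #.### -> #   bit 23 = 1  t=0,i=2
  #.##. -> .   bit 22 = 0  t=0,i=7
  #.#.# -> #   bit 21 = 1  t=0,i=0
  #.#.. -> #   bit 20 = 1  t=0,i=20
  #..## -> #   bit 19 = 1  t=1,i=23
  #..#. -> .   bit 18 = 0  t=0,i=22
  #...# -> #   bit 17 = 1  t=1,i=7
  #.... -> .   bit 16 = 0  t=0,i=10
  .#### -> #   bit 15 = 1  t=0,i=3
  .###. -> .   bit 14 = 0  t=2,i=8
  .##.# -> .   bit 13 = 0  t=1,i=0
  .##.. -> .   bit 12 = 0  t=0,i=8
  .#.## -> .   bit 11 = 0  t=0,i=1
  .#.#. -> #   bit 10 = 1  t=0,i=17
  .#..# -> #   bit 9 = 1  t=0,i=21
  .#... -> .   bit 8 = 0  t=1,i=6
  ..### -> #   bit 7 = 1  t=2,i=17
  ..##. -> #   bit 6 = 1  t=1,i=24
  ..#.# -> .   bit 5 = 0  t=0,i=16
  ..#.. -> #   bit 4 = 1  t=1,i=9
  ...## -> #   bit 3 = 1  t=2,i=3
  ...#. -> #   bit 2 = 1  t=0,i=15
  ....# -> .   bit 1 = 0  t=0,i=14
  ..... -> .   bit 0 = 0  t=0,i=11
  bits 10100101101110101000011011011100 = 2780464860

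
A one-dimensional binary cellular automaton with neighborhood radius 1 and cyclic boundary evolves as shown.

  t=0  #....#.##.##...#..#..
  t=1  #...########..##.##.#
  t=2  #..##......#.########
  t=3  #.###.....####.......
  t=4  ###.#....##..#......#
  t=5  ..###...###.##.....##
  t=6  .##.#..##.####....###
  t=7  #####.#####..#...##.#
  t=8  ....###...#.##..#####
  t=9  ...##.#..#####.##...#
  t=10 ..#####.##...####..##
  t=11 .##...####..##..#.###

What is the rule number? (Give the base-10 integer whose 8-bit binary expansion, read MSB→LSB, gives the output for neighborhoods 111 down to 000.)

  [7] ### => .  t=1,i=5
  [6] ##. => #  t=0,i=8
  [5] #.# => #  t=0,i=6
  [4] #.. => .  t=0,i=1
  [3] .## => #  t=0,i=7
  [2] .#. => #  t=0,i=0
  [1] ..# => #  t=0,i=4
  [0] ... => .  t=0,i=2
  bits 01101110 = 110

110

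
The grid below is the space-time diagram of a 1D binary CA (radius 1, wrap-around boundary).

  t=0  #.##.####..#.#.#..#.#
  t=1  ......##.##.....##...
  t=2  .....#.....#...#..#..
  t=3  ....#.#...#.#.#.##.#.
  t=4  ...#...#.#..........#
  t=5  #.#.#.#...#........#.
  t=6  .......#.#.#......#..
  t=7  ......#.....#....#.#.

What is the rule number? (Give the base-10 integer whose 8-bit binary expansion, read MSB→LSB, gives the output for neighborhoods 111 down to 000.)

  ###|#  b7=1 t=0,i=6
  ##.|.  b6=0 t=0,i=0
  #.#|.  b5=0 t=0,i=1
  #..|#  b4=1 t=0,i=9
  .##|.  b3=0 t=0,i=2
  .#.|.  b2=0 t=0,i=11
  ..#|#  b1=1 t=0,i=10
  ...|.  b0=0 t=1,i=0
  bits 10010010 = 146

146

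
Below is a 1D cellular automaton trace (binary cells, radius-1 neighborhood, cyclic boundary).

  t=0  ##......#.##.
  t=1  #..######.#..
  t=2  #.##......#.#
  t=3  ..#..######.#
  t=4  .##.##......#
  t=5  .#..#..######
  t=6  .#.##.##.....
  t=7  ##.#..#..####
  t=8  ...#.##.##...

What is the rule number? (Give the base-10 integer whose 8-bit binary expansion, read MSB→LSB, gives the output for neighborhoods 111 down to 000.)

15

  [7] ### => .  t=1,i=4
  [6] ##. => .  t=0,i=1
  [5] #.# => .  t=0,i=9
  [4] #.. => .  t=0,i=2
  [3] .## => #  t=0,i=0
  [2] .#. => #  t=0,i=8
  [1] ..# => #  t=0,i=7
  [0] ... => #  t=0,i=3
  bits 00001111 = 15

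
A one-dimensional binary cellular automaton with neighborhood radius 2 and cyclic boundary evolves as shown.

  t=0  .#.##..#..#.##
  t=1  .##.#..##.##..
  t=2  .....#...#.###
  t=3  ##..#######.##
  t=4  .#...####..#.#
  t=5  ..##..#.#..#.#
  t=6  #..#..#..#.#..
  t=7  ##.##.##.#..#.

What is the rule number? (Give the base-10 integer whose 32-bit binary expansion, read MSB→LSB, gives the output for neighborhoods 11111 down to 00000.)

2569263924

  nb #####: next=#  (t=3,i=6, bit31=1)
  nb ####.: next=.  (t=3,i=0, bit30=0)
  nb ###.#: next=.  (t=3,i=10, bit29=0)
  nb ###..: next=#  (t=2,i=13, bit28=1)
  nb ##.##: next=#  (t=1,i=9, bit27=1)
  nb ##.#.: next=.  (t=0,i=0, bit26=0)
  nb ##..#: next=.  (t=0,i=5, bit25=0)
  nb ##...: next=#  (t=1,i=12, bit24=1)
  nb #.###: next=.  (t=2,i=11, bit23=0)
  nb #.##.: next=.  (t=0,i=3, bit22=0)
  nb #.#.#: next=#  (t=0,i=1, bit21=1)
  nb #.#..: next=.  (t=1,i=4, bit20=0)
  nb #..##: next=.  (t=1,i=6, bit19=0)
  nb #..#.: next=.  (t=0,i=6, bit18=0)
  nb #...#: next=#  (t=1,i=13, bit17=1)
  nb #....: next=#  (t=2,i=1, bit16=1)
  nb .####: next=#  (t=3,i=5, bit15=1)
  nb .###.: next=#  (t=2,i=12, bit14=1)
  nb .##.#: next=.  (t=0,i=13, bit13=0)
  nb .##..: next=#  (t=0,i=4, bit12=1)
  nb .#.##: next=#  (t=0,i=2, bit11=1)
  nb .#.#.: next=.  (t=4,i=0, bit10=0)
  nb .#..#: next=#  (t=0,i=8, bit9=1)
  nb .#...: next=#  (t=2,i=6, bit8=1)
  nb ..###: next=.  (t=3,i=4, bit7=0)
  nb ..##.: next=.  (t=1,i=1, bit6=0)
  nb ..#.#: next=#  (t=0,i=10, bit5=1)
  nb ..#..: next=#  (t=0,i=7, bit4=1)
  nb ...##: next=.  (t=1,i=0, bit3=0)
  nb ...#.: next=#  (t=2,i=4, bit2=1)
  nb ....#: next=.  (t=2,i=3, bit1=0)
  nb .....: next=.  (t=2,i=2, bit0=0)
  bits 10011001001000111101101100110100 = 2569263924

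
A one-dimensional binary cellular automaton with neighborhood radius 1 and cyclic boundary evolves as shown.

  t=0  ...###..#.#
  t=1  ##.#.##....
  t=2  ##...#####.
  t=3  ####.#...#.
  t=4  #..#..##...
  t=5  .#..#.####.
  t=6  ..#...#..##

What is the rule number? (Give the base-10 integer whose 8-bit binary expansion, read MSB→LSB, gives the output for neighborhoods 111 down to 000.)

89

  ###|.  b7=0 t=0,i=4
  ##.|#  b6=1 t=0,i=5
  #.#|.  b5=0 t=0,i=9
  #..|#  b4=1 t=0,i=0
  .##|#  b3=1 t=0,i=3
  .#.|.  b2=0 t=0,i=8
  ..#|.  b1=0 t=0,i=2
  ...|#  b0=1 t=0,i=1
  bits 01011001 = 89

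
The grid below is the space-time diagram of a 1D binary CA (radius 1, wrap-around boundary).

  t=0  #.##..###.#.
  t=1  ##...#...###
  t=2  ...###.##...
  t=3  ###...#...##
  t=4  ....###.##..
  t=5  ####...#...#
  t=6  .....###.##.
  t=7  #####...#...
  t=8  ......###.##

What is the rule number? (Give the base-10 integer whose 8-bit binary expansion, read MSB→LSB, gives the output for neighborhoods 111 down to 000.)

  nb ###: next=.  (t=0,i=7, bit7=0)
  nb ##.: next=.  (t=0,i=3, bit6=0)
  nb #.#: next=#  (t=0,i=1, bit5=1)
  nb #..: next=.  (t=0,i=4, bit4=0)
  nb .##: next=.  (t=0,i=2, bit3=0)
  nb .#.: next=#  (t=0,i=0, bit2=1)
  nb ..#: next=#  (t=0,i=5, bit1=1)
  nb ...: next=#  (t=1,i=3, bit0=1)
  bits 00100111 = 39

39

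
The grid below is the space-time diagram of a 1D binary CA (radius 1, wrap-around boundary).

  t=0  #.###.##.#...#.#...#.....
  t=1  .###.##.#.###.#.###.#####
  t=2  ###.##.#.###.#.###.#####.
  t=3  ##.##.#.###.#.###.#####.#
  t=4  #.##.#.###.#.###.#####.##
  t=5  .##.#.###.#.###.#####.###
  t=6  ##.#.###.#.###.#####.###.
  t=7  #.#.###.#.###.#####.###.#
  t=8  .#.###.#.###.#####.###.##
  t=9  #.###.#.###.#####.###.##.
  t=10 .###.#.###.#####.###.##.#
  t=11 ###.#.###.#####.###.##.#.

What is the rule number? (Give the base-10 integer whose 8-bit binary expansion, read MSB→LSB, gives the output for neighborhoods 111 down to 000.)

  ###|#  b7=1 t=0,i=3
  ##.|.  b6=0 t=0,i=4
  #.#|#  b5=1 t=0,i=1
  #..|#  b4=1 t=0,i=10
  .##|#  b3=1 t=0,i=2
  .#.|.  b2=0 t=0,i=0
  ..#|#  b1=1 t=0,i=12
  ...|#  b0=1 t=0,i=11
  bits 10111011 = 187

187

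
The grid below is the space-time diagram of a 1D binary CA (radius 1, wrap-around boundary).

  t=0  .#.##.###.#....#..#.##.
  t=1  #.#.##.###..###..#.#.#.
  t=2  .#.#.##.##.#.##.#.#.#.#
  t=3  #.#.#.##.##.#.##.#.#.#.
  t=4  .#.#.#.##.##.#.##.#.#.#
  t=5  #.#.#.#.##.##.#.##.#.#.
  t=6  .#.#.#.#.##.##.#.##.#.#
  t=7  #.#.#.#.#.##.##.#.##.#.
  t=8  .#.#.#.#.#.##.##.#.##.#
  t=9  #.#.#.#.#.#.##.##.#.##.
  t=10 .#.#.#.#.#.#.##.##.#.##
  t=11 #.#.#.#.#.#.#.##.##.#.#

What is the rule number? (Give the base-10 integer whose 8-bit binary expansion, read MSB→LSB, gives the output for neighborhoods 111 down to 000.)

227

  ###|#  b7=1 t=0,i=7
  ##.|#  b6=1 t=0,i=4
  #.#|#  b5=1 t=0,i=2
  #..|.  b4=0 t=0,i=11
  .##|.  b3=0 t=0,i=3
  .#.|.  b2=0 t=0,i=1
  ..#|#  b1=1 t=0,i=0
  ...|#  b0=1 t=0,i=12
  bits 11100011 = 227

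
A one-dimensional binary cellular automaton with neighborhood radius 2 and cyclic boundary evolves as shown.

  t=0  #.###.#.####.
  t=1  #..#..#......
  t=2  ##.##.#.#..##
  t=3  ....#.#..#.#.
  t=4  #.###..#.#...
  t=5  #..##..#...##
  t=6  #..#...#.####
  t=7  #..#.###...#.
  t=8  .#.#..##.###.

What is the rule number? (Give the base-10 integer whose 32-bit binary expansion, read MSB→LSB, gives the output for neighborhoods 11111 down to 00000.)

  ##### -> #   bit 31 = 1  t=6,i=11
  ####. -> .   bit 30 = 0  t=0,i=10
  ###.# -> .   bit 29 = 0  t=0,i=4
  ###.. -> #   bit 28 = 1  t=4,i=4
  ##.## -> .   bit 27 = 0  t=2,i=2
  ##.#. -> .   bit 26 = 0  t=0,i=5
  ##..# -> .   bit 25 = 0  t=4,i=5
  ##... -> .   bit 24 = 0  t=7,i=8
  #.### -> .   bit 23 = 0  t=0,i=2
  #.##. -> .   bit 22 = 0  t=2,i=3
  #.#.# -> #   bit 21 = 1  t=0,i=0
  #.#.. -> .   bit 20 = 0  t=2,i=8
  #..## -> .   bit 19 = 0  t=2,i=10
  #..#. -> .   bit 18 = 0  t=1,i=2
  #...# -> #   bit 17 = 1  t=4,i=11
  #.... -> #   bit 16 = 1  t=1,i=8
  .#### -> .   bit 15 = 0  t=0,i=9
  .###. -> #   bit 14 = 1  t=0,i=3
  .##.# -> #   bit 13 = 1  t=2,i=4
  .##.. -> .   bit 12 = 0  t=5,i=4
  .#.## -> .   bit 11 = 0  t=0,i=1
  .#.#. -> .   bit 10 = 0  t=2,i=7
  .#..# -> #   bit 9 = 1  t=1,i=1
  .#... -> .   bit 8 = 0  t=1,i=7
  ..### -> #   bit 7 = 1  t=2,i=11
  ..##. -> #   bit 6 = 1  t=5,i=3
  ..#.# -> #   bit 5 = 1  t=3,i=4
  ..#.. -> #   bit 4 = 1  t=1,i=0
  ...## -> #   bit 3 = 1  t=5,i=10
  ...#. -> #   bit 2 = 1  t=1,i=12
  ....# -> #   bit 1 = 1  t=1,i=11
  ..... -> .   bit 0 = 0  t=1,i=9
  bits 10010000001000110110001011111110 = 2418238206

2418238206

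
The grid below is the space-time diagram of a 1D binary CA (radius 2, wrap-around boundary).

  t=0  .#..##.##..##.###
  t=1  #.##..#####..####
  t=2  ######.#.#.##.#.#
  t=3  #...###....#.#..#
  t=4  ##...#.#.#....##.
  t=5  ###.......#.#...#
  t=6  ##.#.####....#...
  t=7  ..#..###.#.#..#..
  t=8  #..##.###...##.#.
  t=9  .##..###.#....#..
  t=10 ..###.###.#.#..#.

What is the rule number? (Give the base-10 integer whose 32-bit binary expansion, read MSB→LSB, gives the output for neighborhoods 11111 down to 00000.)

  #####|.  b31=0 t=1,i=8
  ####.|#  b30=1 t=1,i=9
  ###.#|#  b29=1 t=0,i=16
  ###..|.  b28=0 t=1,i=10
  ##.##|#  b27=1 t=0,i=6
  ##.#.|#  b26=1 t=0,i=0
  ##..#|#  b25=1 t=0,i=9
  ##...|#  b24=1 t=3,i=1
  #.###|#  b23=1 t=0,i=14
  #.##.|#  b22=1 t=0,i=7
  #.#.#|.  b21=0 t=2,i=7
  #.#..|.  b20=0 t=0,i=1
  #..##|#  b19=1 t=0,i=3
  #..#.|#  b18=1 t=7,i=13
  #...#|.  b17=0 t=3,i=2
  #....|.  b16=0 t=3,i=8
  .####|#  b15=1 t=1,i=7
  .###.|#  b14=1 t=0,i=15
  .##.#|.  b13=0 t=0,i=5
  .##..|#  b12=1 t=0,i=8
  .#.##|.  b11=0 t=2,i=10
  .#.#.|.  b10=0 t=2,i=8
  .#..#|#  b9=1 t=0,i=2
  .#...|#  b8=1 t=4,i=10
  ..###|.  b7=0 t=1,i=6
  ..##.|.  b6=0 t=0,i=4
  ..#.#|.  b5=0 t=3,i=11
  ..#..|.  b4=0 t=6,i=13
  ...##|.  b3=0 t=3,i=3
  ...#.|.  b2=0 t=3,i=10
  ....#|#  b1=1 t=3,i=9
  .....|#  b0=1 t=5,i=5
  bits 01101111110011001101001100000011 = 1875694339

1875694339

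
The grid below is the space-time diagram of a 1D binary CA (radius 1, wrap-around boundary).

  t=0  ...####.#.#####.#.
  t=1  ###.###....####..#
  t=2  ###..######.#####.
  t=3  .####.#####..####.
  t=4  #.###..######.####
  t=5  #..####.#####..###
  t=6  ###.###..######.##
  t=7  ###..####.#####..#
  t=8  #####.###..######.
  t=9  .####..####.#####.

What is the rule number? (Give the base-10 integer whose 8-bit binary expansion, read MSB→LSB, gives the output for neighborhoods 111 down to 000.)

  ### -> #   bit 7 = 1  t=0,i=4
  ##. -> #   bit 6 = 1  t=0,i=6
  #.# -> .   bit 5 = 0  t=0,i=7
  #.. -> #   bit 4 = 1  t=0,i=17
  .## -> .   bit 3 = 0  t=0,i=3
  .#. -> .   bit 2 = 0  t=0,i=8
  ..# -> #   bit 1 = 1  t=0,i=2
  ... -> #   bit 0 = 1  t=0,i=0
  bits 11010011 = 211

211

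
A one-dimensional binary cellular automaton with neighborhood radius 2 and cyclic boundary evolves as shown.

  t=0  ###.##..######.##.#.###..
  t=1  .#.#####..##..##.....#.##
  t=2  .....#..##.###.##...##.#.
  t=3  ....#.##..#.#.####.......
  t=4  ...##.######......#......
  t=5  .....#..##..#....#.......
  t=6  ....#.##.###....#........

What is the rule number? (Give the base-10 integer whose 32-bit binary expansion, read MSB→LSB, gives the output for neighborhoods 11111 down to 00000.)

2337035812

  #####|#  b31=1 t=0,i=10
  ####.|.  b30=0 t=0,i=12
  ###.#|.  b29=0 t=0,i=2
  ###..|.  b28=0 t=0,i=22
  ##.##|#  b27=1 t=0,i=3
  ##.#.|.  b26=0 t=0,i=17
  ##..#|#  b25=1 t=0,i=6
  ##...|#  b24=1 t=1,i=16
  #.###|.  b23=0 t=0,i=20
  #.##.|#  b22=1 t=0,i=4
  #.#.#|.  b21=0 t=0,i=18
  #.#..|.  b20=0 t=2,i=23
  #..##|#  b19=1 t=0,i=7
  #..#.|#  b18=1 t=3,i=9
  #...#|.  b17=0 t=2,i=18
  #....|.  b16=0 t=1,i=17
  .####|.  b15=0 t=0,i=9
  .###.|#  b14=1 t=0,i=1
  .##.#|.  b13=0 t=0,i=16
  .##..|#  b12=1 t=0,i=5
  .#.##|.  b11=0 t=0,i=19
  .#.#.|#  b10=1 t=3,i=11
  .#..#|#  b9=1 t=2,i=6
  .#...|.  b8=0 t=2,i=24
  ..###|.  b7=0 t=0,i=0
  ..##.|.  b6=0 t=1,i=10
  ..#.#|#  b5=1 t=1,i=21
  ..#..|.  b4=0 t=2,i=5
  ...##|.  b3=0 t=2,i=19
  ...#.|#  b2=1 t=1,i=20
  ....#|.  b1=0 t=1,i=19
  .....|.  b0=0 t=1,i=18
  bits 10001011010011000101011000100100 = 2337035812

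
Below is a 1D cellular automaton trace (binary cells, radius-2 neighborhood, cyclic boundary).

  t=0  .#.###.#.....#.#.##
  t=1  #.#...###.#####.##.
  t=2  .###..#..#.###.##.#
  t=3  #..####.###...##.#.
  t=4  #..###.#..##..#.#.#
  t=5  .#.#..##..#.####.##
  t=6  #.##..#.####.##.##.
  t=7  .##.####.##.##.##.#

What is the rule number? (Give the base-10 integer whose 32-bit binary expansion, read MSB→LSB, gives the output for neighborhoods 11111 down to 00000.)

3746860535

  nb #####: next=#  (t=1,i=12, bit31=1)
  nb ####.: next=#  (t=1,i=13, bit30=1)
  nb ###.#: next=.  (t=0,i=5, bit29=0)
  nb ###..: next=#  (t=2,i=3, bit28=1)
  nb ##.##: next=#  (t=1,i=9, bit27=1)
  nb ##.#.: next=#  (t=0,i=0, bit26=1)
  nb ##..#: next=#  (t=2,i=4, bit25=1)
  nb ##...: next=#  (t=3,i=11, bit24=1)
  nb #.###: next=.  (t=0,i=3, bit23=0)
  nb #.##.: next=#  (t=0,i=17, bit22=1)
  nb #.#.#: next=.  (t=0,i=1, bit21=0)
  nb #.#..: next=#  (t=0,i=7, bit20=1)
  nb #..##: next=.  (t=3,i=2, bit19=0)
  nb #..#.: next=#  (t=2,i=5, bit18=1)
  nb #...#: next=.  (t=1,i=4, bit17=0)
  nb #....: next=.  (t=0,i=9, bit16=0)
  nb .####: next=#  (t=1,i=11, bit15=1)
  nb .###.: next=.  (t=0,i=4, bit14=0)
  nb .##.#: next=.  (t=0,i=18, bit13=0)
  nb .##..: next=.  (t=4,i=0, bit12=0)
  nb .#.##: next=#  (t=0,i=2, bit11=1)
  nb .#.#.: next=#  (t=0,i=14, bit10=1)
  nb .#..#: next=.  (t=2,i=7, bit9=0)
  nb .#...: next=#  (t=0,i=8, bit8=1)
  nb ..###: next=#  (t=1,i=6, bit7=1)
  nb ..##.: next=#  (t=3,i=14, bit6=1)
  nb ..#.#: next=#  (t=0,i=13, bit5=1)
  nb ..#..: next=#  (t=2,i=6, bit4=1)
  nb ...##: next=.  (t=1,i=5, bit3=0)
  nb ...#.: next=#  (t=0,i=12, bit2=1)
  nb ....#: next=#  (t=0,i=11, bit1=1)
  nb .....: next=#  (t=0,i=10, bit0=1)
  bits 11011111010101001000110111110111 = 3746860535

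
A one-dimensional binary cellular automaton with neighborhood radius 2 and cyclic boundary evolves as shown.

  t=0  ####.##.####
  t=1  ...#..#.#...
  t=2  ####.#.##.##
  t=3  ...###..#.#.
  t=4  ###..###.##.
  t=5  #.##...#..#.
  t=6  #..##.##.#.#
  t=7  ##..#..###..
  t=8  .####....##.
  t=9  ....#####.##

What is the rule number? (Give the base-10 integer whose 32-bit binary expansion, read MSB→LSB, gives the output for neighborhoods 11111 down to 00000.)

  #####|.  b31=0 t=0,i=0
  ####.|.  b30=0 t=0,i=2
  ###.#|#  b29=1 t=0,i=3
  ###..|#  b28=1 t=3,i=5
  ##.##|.  b27=0 t=0,i=4
  ##.#.|#  b26=1 t=2,i=4
  ##..#|#  b25=1 t=3,i=6
  ##...|#  b24=1 t=5,i=4
  #.###|#  b23=1 t=0,i=8
  #.##.|.  b22=0 t=0,i=5
  #.#.#|#  b21=1 t=2,i=5
  #.#..|#  b20=1 t=1,i=8
  #..##|.  b19=0 t=4,i=4
  #..#.|#  b18=1 t=1,i=5
  #...#|.  b17=0 t=5,i=5
  #....|#  b16=1 t=1,i=10
  .####|.  b15=0 t=0,i=9
  .###.|.  b14=0 t=3,i=4
  .##.#|#  b13=1 t=0,i=6
  .##..|#  b12=1 t=5,i=3
  .#.##|.  b11=0 t=2,i=6
  .#.#.|#  b10=1 t=1,i=7
  .#..#|.  b9=0 t=1,i=4
  .#...|.  b8=0 t=1,i=9
  ..###|.  b7=0 t=3,i=3
  ..##.|.  b6=0 t=6,i=3
  ..#.#|.  b5=0 t=1,i=6
  ..#..|#  b4=1 t=1,i=3
  ...##|#  b3=1 t=3,i=2
  ...#.|#  b2=1 t=1,i=2
  ....#|#  b1=1 t=1,i=1
  .....|#  b0=1 t=1,i=0
  bits 00110111101101010011010000011111 = 934622239

934622239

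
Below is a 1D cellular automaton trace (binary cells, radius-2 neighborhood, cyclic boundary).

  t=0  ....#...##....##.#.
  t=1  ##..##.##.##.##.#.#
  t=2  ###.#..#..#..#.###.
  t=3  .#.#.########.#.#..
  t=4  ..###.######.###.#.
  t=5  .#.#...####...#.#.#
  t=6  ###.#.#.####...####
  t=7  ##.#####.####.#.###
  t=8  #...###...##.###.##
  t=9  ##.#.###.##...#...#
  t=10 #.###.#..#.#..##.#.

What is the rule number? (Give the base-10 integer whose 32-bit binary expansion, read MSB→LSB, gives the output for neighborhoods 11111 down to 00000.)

  ##### -> #   bit 31 = 1  t=3,i=7
  ####. -> #   bit 30 = 1  t=3,i=11
  ###.# -> .   bit 29 = 0  t=2,i=2
  ###.. -> #   bit 28 = 1  t=1,i=1
  ##.## -> .   bit 27 = 0  t=1,i=6
  ##.#. -> #   bit 26 = 1  t=0,i=16
  ##..# -> #   bit 25 = 1  t=1,i=2
  ##... -> #   bit 24 = 1  t=0,i=10
  #.### -> .   bit 23 = 0  t=1,i=18
  #.##. -> #   bit 22 = 1  t=1,i=7
  #.#.# -> #   bit 21 = 1  t=1,i=16
  #.#.. -> .   bit 20 = 0  t=0,i=17
  #..## -> .   bit 19 = 0  t=1,i=3
  #..#. -> #   bit 18 = 1  t=2,i=6
  #...# -> .   bit 17 = 0  t=0,i=6
  #.... -> #   bit 16 = 1  t=0,i=0
  .#### -> #   bit 15 = 1  t=3,i=6
  .###. -> #   bit 14 = 1  t=1,i=0
  .##.# -> .   bit 13 = 0  t=0,i=15
  .##.. -> .   bit 12 = 0  t=0,i=9
  .#.## -> #   bit 11 = 1  t=1,i=17
  .#.#. -> #   bit 10 = 1  t=3,i=2
  .#..# -> #   bit 9 = 1  t=2,i=5
  .#... -> #   bit 8 = 1  t=0,i=5
  ..### -> .   bit 7 = 0  t=4,i=2
  ..##. -> #   bit 6 = 1  t=0,i=8
  ..#.# -> .   bit 5 = 0  t=2,i=13
  ..#.. -> #   bit 4 = 1  t=0,i=4
  ...## -> #   bit 3 = 1  t=0,i=7
  ...#. -> .   bit 2 = 0  t=0,i=3
  ....# -> .   bit 1 = 0  t=0,i=2
  ..... -> #   bit 0 = 1  t=0,i=1
  bits 11010111011001011100111101011001 = 3613773657

3613773657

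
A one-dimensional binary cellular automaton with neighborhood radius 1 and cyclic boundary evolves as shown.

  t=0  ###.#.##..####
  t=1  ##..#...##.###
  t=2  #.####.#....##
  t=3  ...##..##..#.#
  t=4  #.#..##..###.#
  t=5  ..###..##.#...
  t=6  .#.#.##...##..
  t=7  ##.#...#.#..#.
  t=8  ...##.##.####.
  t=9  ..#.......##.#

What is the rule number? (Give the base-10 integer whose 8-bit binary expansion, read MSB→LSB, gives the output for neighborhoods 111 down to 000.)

  [7] ### => #  t=0,i=0
  [6] ##. => .  t=0,i=2
  [5] #.# => .  t=0,i=3
  [4] #.. => #  t=0,i=8
  [3] .## => .  t=0,i=6
  [2] .#. => #  t=0,i=4
  [1] ..# => #  t=0,i=9
  [0] ... => .  t=1,i=6
  bits 10010110 = 150

150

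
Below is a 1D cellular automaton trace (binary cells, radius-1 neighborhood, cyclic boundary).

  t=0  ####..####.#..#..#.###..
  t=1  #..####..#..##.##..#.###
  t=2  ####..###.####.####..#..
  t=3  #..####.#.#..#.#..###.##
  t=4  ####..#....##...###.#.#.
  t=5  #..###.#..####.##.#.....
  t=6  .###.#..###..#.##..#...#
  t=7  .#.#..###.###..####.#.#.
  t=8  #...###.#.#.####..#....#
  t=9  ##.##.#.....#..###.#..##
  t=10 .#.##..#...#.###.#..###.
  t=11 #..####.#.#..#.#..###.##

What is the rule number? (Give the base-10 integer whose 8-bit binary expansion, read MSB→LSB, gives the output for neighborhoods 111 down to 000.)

90

  ###|.  b7=0 t=0,i=1
  ##.|#  b6=1 t=0,i=3
  #.#|.  b5=0 t=0,i=10
  #..|#  b4=1 t=0,i=4
  .##|#  b3=1 t=0,i=0
  .#.|.  b2=0 t=0,i=11
  ..#|#  b1=1 t=0,i=5
  ...|.  b0=0 t=4,i=8
  bits 01011010 = 90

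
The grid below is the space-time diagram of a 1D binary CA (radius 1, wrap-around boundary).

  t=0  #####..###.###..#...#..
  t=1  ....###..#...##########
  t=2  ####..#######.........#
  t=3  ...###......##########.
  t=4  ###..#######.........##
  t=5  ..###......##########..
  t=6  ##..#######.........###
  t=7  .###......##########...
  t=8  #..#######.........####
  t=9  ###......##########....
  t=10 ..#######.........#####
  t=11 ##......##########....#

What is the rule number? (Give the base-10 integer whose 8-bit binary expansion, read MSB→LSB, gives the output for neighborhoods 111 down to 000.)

87

  nb ###: next=.  (t=0,i=1, bit7=0)
  nb ##.: next=#  (t=0,i=4, bit6=1)
  nb #.#: next=.  (t=0,i=10, bit5=0)
  nb #..: next=#  (t=0,i=5, bit4=1)
  nb .##: next=.  (t=0,i=0, bit3=0)
  nb .#.: next=#  (t=0,i=16, bit2=1)
  nb ..#: next=#  (t=0,i=6, bit1=1)
  nb ...: next=#  (t=0,i=18, bit0=1)
  bits 01010111 = 87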